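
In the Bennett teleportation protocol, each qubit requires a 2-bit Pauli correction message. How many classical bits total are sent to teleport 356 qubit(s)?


Quantum teleportation requires 2 classical bits per qubit teleported.
356 qubit(s) -> 2 * 356 = 712 classical bits

712


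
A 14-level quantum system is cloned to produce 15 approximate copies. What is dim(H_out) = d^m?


Output space = H^(tensor 15) where dim(H) = 14
dim = 14^15
= 196 (after 2 factors)
= 2744 (after 3 factors)
= 38416 (after 4 factors)
= 537824 (after 5 factors)
= 7529536 (after 6 factors)
= 105413504 (after 7 factors)
= 1475789056 (after 8 factors)
= 20661046784 (after 9 factors)
= 289254654976 (after 10 factors)
= 4049565169664 (after 11 factors)
= 56693912375296 (after 12 factors)
= 793714773254144 (after 13 factors)
= 11112006825558016 (after 14 factors)
= 155568095557812224 (after 15 factors)
= 155568095557812224

155568095557812224


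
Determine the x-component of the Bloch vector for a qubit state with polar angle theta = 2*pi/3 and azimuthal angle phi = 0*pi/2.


theta = 2.0944, phi = 0.0000
r_x = sin(theta)*cos(phi) = 0.8660 * 1.0000
r_x = 0.8660

0.8660


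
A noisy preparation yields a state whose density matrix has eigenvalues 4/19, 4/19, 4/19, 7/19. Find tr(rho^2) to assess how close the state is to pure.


tr(rho^2) = sum of eigenvalues squared
= (4/19)^2 + (4/19)^2 + (4/19)^2 + (7/19)^2
= (16 + 16 + 16 + 49) / 361
= 97/361
= 0.2687

0.2687


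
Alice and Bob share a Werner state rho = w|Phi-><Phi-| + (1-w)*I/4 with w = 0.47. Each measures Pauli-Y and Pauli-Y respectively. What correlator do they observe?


|Phi-> = (|00> - |11>)/sqrt(2)
For the pure Bell state, <Y_A Y_B> = +1 (Bell-state Pauli correlator).
The maximally-mixed part I/4 has tr(I/4 * P tensor P) = 0 for any traceless Pauli P.
So <Y_A Y_B>_rho = w * (+1) + (1 - w) * 0
= 0.47 * (+1)
= 0.4700

0.4700


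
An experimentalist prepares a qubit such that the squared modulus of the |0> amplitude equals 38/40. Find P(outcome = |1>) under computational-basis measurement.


|alpha|^2 = 38/40 = 0.9500
|beta|^2 = 1 - 38/40 = 2/40 = 0.0500
P(|1>) = |beta|^2 = 0.0500

0.0500


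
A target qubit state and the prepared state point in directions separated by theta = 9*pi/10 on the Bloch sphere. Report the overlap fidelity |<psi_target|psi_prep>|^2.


For states separated by angle theta on Bloch sphere:
F = cos^2(theta/2)
theta = 9*pi/10 = 2.8274
theta/2 = 1.4137
cos(theta/2) = 0.1564
F = 0.0245

0.0245


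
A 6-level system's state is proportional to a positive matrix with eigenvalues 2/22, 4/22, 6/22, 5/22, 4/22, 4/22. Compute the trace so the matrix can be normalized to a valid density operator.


tr(M) = sum of eigenvalues
= 2/22 + 4/22 + 6/22 + 5/22 + 4/22 + 4/22
= 25/22
= 1.1364

1.1364


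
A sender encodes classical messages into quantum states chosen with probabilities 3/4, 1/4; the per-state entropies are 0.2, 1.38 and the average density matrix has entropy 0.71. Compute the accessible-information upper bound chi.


chi = S(rho) - sum_i p_i * S(rho_i)
Weighted entropy = 3/4 * 0.2 + 1/4 * 1.38
= 0.4950
chi = 0.71 - 0.4950
= 0.2150

0.2150


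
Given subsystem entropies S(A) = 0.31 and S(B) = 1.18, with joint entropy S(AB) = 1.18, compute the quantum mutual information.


I(A:B) = S(A) + S(B) - S(AB)
= 0.31 + 1.18 - 1.18
= 0.3100

0.3100


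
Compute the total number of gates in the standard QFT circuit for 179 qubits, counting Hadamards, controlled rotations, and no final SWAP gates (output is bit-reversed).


Hadamard gates: 179
Controlled rotations: n*(n-1)/2 = 179*178/2 = 15931
SWAP gates: 0 (omitted)
Total = 179 + 15931
= 16110

16110


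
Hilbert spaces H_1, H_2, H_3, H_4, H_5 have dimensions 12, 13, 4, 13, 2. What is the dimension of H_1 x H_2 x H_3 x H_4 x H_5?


dim(H_1 x H_2 x H_3 x H_4 x H_5) = 12 * 13 * 4 * 13 * 2
= 156 * 4 * 13 * 2
= 624 * 13 * 2
= 8112 * 2
= 16224

16224


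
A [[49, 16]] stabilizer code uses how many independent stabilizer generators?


For an [[n,k]] stabilizer code:
Number of stabilizer generators = n - k
= 49 - 16
= 33

33


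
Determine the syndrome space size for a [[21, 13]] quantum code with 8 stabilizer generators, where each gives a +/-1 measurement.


Each stabilizer generator gives a binary (+1 or -1) measurement outcome.
With 8 independent generators:
Total syndromes = 2^8
= 256

256


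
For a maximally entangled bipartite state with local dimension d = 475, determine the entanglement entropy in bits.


For a maximally entangled state in d x d:
S = log2(d) = log2(475)
= 8.8918

8.8918


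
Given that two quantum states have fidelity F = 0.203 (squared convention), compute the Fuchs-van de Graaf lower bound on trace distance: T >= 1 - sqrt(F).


Fuchs-van de Graaf (squared-fidelity convention): 1 - sqrt(F) <= T <= sqrt(1 - F).
Lower bound: T >= 1 - sqrt(F)
sqrt(F) = sqrt(0.203) = 0.4506
T >= 1 - 0.4506
T >= 0.5494

0.5494


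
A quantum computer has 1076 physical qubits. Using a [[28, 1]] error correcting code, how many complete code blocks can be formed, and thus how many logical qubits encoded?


Each code block uses 28 physical qubits for 1 logical qubit(s).
Number of complete blocks = floor(1076 / 28) = 38
Logical qubits = 38 * 1
= 38

38


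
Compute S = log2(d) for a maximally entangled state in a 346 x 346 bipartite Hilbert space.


For a maximally entangled state in d x d:
S = log2(d) = log2(346)
= 8.4346

8.4346


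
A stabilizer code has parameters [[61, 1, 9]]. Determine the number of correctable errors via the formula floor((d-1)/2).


Code parameters: [[61, 1, 9]], distance d = 9.
Number of correctable errors = floor((d-1)/2)
= floor((9 - 1)/2)
= floor(8/2)
= 4

4


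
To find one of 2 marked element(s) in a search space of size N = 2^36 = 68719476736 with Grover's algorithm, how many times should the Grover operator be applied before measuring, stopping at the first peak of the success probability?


After j Grover iterations the success probability is P(j) = sin^2((2j+1)*theta), where sin(theta) = sqrt(k/N).
N = 2^36 = 68719476736, k = 2
sin(theta) = sqrt(k/N) = 5.394796609e-06
theta = arcsin(sqrt(k/N)) = 5.394796609e-06 rad
P(j) reaches its first maximum when (2j+1)*theta is as close as possible to pi/2, i.e. j = round(pi/(4*theta) - 1/2).
pi/(4*theta) - 1/2 = 145583.8881
(For comparison, the common estimate pi/4 * sqrt(N/k) = 145584.3881; the exact maximiser is used here.)
Optimal iterations = 145584

145584


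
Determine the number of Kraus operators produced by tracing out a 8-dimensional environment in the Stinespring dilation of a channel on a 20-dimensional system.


Tracing out the environment in an orthonormal basis {|i>_E} gives Kraus operators K_i = <i|_E U |0>_E.
Number of Kraus operators = dim(H_env) = d_env
= 8

8


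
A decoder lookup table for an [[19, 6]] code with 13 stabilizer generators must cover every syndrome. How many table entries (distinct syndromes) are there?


Each stabilizer generator gives a binary (+1 or -1) measurement outcome.
With 13 independent generators:
Total syndromes = 2^13
= 8192

8192


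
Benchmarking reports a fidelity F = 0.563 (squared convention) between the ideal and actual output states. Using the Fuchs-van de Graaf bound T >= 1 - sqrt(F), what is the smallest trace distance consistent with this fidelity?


Fuchs-van de Graaf (squared-fidelity convention): 1 - sqrt(F) <= T <= sqrt(1 - F).
Lower bound: T >= 1 - sqrt(F)
sqrt(F) = sqrt(0.563) = 0.7503
T >= 1 - 0.7503
T >= 0.2497

0.2497


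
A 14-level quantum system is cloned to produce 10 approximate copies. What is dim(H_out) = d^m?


Output space = H^(tensor 10) where dim(H) = 14
dim = 14^10
= 196 (after 2 factors)
= 2744 (after 3 factors)
= 38416 (after 4 factors)
= 537824 (after 5 factors)
= 7529536 (after 6 factors)
= 105413504 (after 7 factors)
= 1475789056 (after 8 factors)
= 20661046784 (after 9 factors)
= 289254654976 (after 10 factors)
= 289254654976

289254654976


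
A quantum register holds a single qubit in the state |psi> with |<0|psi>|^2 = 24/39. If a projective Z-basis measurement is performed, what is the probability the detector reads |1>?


|alpha|^2 = 24/39 = 0.6154
|beta|^2 = 1 - 24/39 = 15/39 = 0.3846
P(|1>) = |beta|^2 = 0.3846

0.3846


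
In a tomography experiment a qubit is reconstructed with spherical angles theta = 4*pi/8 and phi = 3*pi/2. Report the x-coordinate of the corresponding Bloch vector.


theta = 1.5708, phi = 4.7124
r_x = sin(theta)*cos(phi) = 1.0000 * 0.0000
r_x = 0.0000

0.0000


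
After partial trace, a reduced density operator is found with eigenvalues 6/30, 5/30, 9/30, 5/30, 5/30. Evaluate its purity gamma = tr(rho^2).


tr(rho^2) = sum of eigenvalues squared
= (6/30)^2 + (5/30)^2 + (9/30)^2 + (5/30)^2 + (5/30)^2
= (36 + 25 + 81 + 25 + 25) / 900
= 192/900
= 0.2133

0.2133


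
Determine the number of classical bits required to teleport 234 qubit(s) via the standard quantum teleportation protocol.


Quantum teleportation requires 2 classical bits per qubit teleported.
234 qubit(s) -> 2 * 234 = 468 classical bits

468


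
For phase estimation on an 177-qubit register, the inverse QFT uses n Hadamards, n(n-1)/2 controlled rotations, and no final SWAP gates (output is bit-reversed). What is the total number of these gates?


Hadamard gates: 177
Controlled rotations: n*(n-1)/2 = 177*176/2 = 15576
SWAP gates: 0 (omitted)
Total = 177 + 15576
= 15753

15753


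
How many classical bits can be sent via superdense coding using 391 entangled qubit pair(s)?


Superdense coding allows 2 classical bits per shared entangled pair.
391 pair(s) -> 2 * 391 = 782 classical bits

782


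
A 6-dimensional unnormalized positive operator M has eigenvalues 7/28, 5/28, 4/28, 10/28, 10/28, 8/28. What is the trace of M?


tr(M) = sum of eigenvalues
= 7/28 + 5/28 + 4/28 + 10/28 + 10/28 + 8/28
= 44/28
= 1.5714

1.5714


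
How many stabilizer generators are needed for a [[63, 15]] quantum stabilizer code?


For an [[n,k]] stabilizer code:
Number of stabilizer generators = n - k
= 63 - 15
= 48

48


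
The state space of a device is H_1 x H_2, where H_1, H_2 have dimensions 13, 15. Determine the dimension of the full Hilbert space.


dim(H_1 x H_2) = 13 * 15
= 195

195


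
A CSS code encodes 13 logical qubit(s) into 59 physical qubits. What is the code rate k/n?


Code rate R = k/n
= 13/59
= 0.2203

0.2203


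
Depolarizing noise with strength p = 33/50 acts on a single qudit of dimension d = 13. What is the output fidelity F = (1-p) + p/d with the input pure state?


F = (1-p) + p/d
= (1 - 0.6600) + 0.6600/13
= 0.3400 + 0.0508
= 0.3908

0.3908


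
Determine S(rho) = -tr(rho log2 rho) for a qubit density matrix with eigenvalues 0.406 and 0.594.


S = -p*log2(p) - (1-p)*log2(1-p)
p = 0.4060, 1-p = 0.5940
= -0.4060 * log2(0.4060) - 0.5940 * log2(0.5940)
= -(-0.5280) - (-0.4464)
= 0.9744

0.9744


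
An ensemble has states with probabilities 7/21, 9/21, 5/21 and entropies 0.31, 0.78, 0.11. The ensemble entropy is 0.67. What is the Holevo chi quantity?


chi = S(rho) - sum_i p_i * S(rho_i)
Weighted entropy = 7/21 * 0.31 + 9/21 * 0.78 + 5/21 * 0.11
= 0.4638
chi = 0.67 - 0.4638
= 0.2062

0.2062


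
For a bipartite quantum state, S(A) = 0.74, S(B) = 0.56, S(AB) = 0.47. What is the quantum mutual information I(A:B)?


I(A:B) = S(A) + S(B) - S(AB)
= 0.74 + 0.56 - 0.47
= 0.8300

0.8300


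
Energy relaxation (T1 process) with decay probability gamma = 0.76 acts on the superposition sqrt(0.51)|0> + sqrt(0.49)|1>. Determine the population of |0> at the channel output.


For amplitude damping with parameter gamma on state sqrt(a)|0> + sqrt(b)|1>:
alpha^2 = 0.51, beta^2 = 0.49
P(|0>) = alpha^2 + gamma * beta^2
= 0.51 + 0.76 * 0.49
= 0.51 + 0.3724
= 0.8824

0.8824


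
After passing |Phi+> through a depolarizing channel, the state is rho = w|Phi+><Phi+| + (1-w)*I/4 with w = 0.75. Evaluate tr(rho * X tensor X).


|Phi+> = (|00> + |11>)/sqrt(2)
For the pure Bell state, <X_A X_B> = +1 (Bell-state Pauli correlator).
The maximally-mixed part I/4 has tr(I/4 * P tensor P) = 0 for any traceless Pauli P.
So <X_A X_B>_rho = w * (+1) + (1 - w) * 0
= 0.75 * (+1)
= 0.7500

0.7500


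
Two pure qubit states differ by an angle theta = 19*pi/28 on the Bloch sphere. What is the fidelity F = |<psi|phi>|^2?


For states separated by angle theta on Bloch sphere:
F = cos^2(theta/2)
theta = 19*pi/28 = 2.1318
theta/2 = 1.0659
cos(theta/2) = 0.4837
F = 0.2340

0.2340


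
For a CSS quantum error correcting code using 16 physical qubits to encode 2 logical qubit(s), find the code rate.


Code rate R = k/n
= 2/16
= 0.1250

0.1250


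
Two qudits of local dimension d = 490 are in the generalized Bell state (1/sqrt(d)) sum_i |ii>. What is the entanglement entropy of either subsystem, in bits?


For a maximally entangled state in d x d:
S = log2(d) = log2(490)
= 8.9366

8.9366


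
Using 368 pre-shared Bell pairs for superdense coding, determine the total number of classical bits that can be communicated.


Superdense coding allows 2 classical bits per shared entangled pair.
368 pair(s) -> 2 * 368 = 736 classical bits

736


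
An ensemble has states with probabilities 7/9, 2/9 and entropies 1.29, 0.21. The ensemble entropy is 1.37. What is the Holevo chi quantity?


chi = S(rho) - sum_i p_i * S(rho_i)
Weighted entropy = 7/9 * 1.29 + 2/9 * 0.21
= 1.0500
chi = 1.37 - 1.0500
= 0.3200

0.3200


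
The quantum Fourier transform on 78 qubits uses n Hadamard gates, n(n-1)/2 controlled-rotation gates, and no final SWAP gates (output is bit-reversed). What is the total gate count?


Hadamard gates: 78
Controlled rotations: n*(n-1)/2 = 78*77/2 = 3003
SWAP gates: 0 (omitted)
Total = 78 + 3003
= 3081

3081


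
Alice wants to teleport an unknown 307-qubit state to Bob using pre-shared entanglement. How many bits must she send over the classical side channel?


Quantum teleportation requires 2 classical bits per qubit teleported.
307 qubit(s) -> 2 * 307 = 614 classical bits

614


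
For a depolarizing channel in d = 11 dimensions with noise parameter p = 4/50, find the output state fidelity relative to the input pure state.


F = (1-p) + p/d
= (1 - 0.0800) + 0.0800/11
= 0.9200 + 0.0073
= 0.9273

0.9273


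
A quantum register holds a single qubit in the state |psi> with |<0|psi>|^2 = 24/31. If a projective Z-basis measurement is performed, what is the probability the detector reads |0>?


|alpha|^2 = 24/31 = 0.7742
|beta|^2 = 1 - 24/31 = 7/31 = 0.2258
P(|0>) = |alpha|^2 = 0.7742

0.7742


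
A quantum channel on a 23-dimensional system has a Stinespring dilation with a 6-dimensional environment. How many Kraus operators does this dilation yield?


Tracing out the environment in an orthonormal basis {|i>_E} gives Kraus operators K_i = <i|_E U |0>_E.
Number of Kraus operators = dim(H_env) = d_env
= 6

6


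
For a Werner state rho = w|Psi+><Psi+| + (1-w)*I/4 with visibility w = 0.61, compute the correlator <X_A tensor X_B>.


|Psi+> = (|01> + |10>)/sqrt(2)
For the pure Bell state, <X_A X_B> = +1 (Bell-state Pauli correlator).
The maximally-mixed part I/4 has tr(I/4 * P tensor P) = 0 for any traceless Pauli P.
So <X_A X_B>_rho = w * (+1) + (1 - w) * 0
= 0.61 * (+1)
= 0.6100

0.6100


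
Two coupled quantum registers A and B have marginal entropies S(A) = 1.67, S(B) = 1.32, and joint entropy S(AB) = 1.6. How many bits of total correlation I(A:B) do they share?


I(A:B) = S(A) + S(B) - S(AB)
= 1.67 + 1.32 - 1.6
= 1.3900

1.3900


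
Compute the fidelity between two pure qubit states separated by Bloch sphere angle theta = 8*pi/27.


For states separated by angle theta on Bloch sphere:
F = cos^2(theta/2)
theta = 8*pi/27 = 0.9308
theta/2 = 0.4654
cos(theta/2) = 0.8936
F = 0.7986

0.7986


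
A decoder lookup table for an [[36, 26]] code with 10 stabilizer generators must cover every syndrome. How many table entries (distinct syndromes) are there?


Each stabilizer generator gives a binary (+1 or -1) measurement outcome.
With 10 independent generators:
Total syndromes = 2^10
= 1024

1024


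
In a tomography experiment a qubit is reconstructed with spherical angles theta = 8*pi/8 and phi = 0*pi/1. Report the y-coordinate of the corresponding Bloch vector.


theta = 3.1416, phi = 0.0000
r_y = sin(theta)*sin(phi) = 0.0000 * 0.0000
r_y = 0.0000

0.0000


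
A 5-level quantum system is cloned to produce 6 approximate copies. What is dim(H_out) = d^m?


Output space = H^(tensor 6) where dim(H) = 5
dim = 5^6
= 25 (after 2 factors)
= 125 (after 3 factors)
= 625 (after 4 factors)
= 3125 (after 5 factors)
= 15625 (after 6 factors)
= 15625

15625


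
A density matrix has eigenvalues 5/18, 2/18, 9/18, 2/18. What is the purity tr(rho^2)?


tr(rho^2) = sum of eigenvalues squared
= (5/18)^2 + (2/18)^2 + (9/18)^2 + (2/18)^2
= (25 + 4 + 81 + 4) / 324
= 114/324
= 0.3519

0.3519


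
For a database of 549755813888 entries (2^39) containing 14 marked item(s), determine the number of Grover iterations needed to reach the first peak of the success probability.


After j Grover iterations the success probability is P(j) = sin^2((2j+1)*theta), where sin(theta) = sqrt(k/N).
N = 2^39 = 549755813888, k = 14
sin(theta) = sqrt(k/N) = 5.046370146e-06
theta = arcsin(sqrt(k/N)) = 5.046370146e-06 rad
P(j) reaches its first maximum when (2j+1)*theta is as close as possible to pi/2, i.e. j = round(pi/(4*theta) - 1/2).
pi/(4*theta) - 1/2 = 155635.7575
(For comparison, the common estimate pi/4 * sqrt(N/k) = 155636.2575; the exact maximiser is used here.)
Optimal iterations = 155636

155636


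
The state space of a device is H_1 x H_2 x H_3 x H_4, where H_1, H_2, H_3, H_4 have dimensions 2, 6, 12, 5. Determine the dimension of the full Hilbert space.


dim(H_1 x H_2 x H_3 x H_4) = 2 * 6 * 12 * 5
= 12 * 12 * 5
= 144 * 5
= 720

720


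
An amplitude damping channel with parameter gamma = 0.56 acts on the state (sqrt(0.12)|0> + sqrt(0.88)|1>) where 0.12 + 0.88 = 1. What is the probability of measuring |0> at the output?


For amplitude damping with parameter gamma on state sqrt(a)|0> + sqrt(b)|1>:
alpha^2 = 0.12, beta^2 = 0.88
P(|0>) = alpha^2 + gamma * beta^2
= 0.12 + 0.56 * 0.88
= 0.12 + 0.4928
= 0.6128

0.6128


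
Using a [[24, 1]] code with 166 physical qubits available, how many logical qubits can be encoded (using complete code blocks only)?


Each code block uses 24 physical qubits for 1 logical qubit(s).
Number of complete blocks = floor(166 / 24) = 6
Logical qubits = 6 * 1
= 6

6


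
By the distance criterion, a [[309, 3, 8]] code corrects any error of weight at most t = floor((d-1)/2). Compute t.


Code parameters: [[309, 3, 8]], distance d = 8.
Number of correctable errors = floor((d-1)/2)
= floor((8 - 1)/2)
= floor(7/2)
= 3

3


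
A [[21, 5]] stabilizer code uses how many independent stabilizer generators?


For an [[n,k]] stabilizer code:
Number of stabilizer generators = n - k
= 21 - 5
= 16

16


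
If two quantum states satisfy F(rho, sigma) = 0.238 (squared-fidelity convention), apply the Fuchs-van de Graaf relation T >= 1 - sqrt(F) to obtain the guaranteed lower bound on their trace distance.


Fuchs-van de Graaf (squared-fidelity convention): 1 - sqrt(F) <= T <= sqrt(1 - F).
Lower bound: T >= 1 - sqrt(F)
sqrt(F) = sqrt(0.238) = 0.4879
T >= 1 - 0.4879
T >= 0.5121

0.5121


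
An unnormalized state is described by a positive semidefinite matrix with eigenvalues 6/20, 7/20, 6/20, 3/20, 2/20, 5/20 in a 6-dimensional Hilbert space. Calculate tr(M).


tr(M) = sum of eigenvalues
= 6/20 + 7/20 + 6/20 + 3/20 + 2/20 + 5/20
= 29/20
= 1.4500

1.4500


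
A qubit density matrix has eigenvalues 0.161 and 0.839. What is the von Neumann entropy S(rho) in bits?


S = -p*log2(p) - (1-p)*log2(1-p)
p = 0.1610, 1-p = 0.8390
= -0.1610 * log2(0.1610) - 0.8390 * log2(0.8390)
= -(-0.4242) - (-0.2125)
= 0.6367

0.6367


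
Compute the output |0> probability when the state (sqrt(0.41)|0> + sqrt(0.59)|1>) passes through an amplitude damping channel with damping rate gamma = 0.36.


For amplitude damping with parameter gamma on state sqrt(a)|0> + sqrt(b)|1>:
alpha^2 = 0.41, beta^2 = 0.59
P(|0>) = alpha^2 + gamma * beta^2
= 0.41 + 0.36 * 0.59
= 0.41 + 0.2124
= 0.6224

0.6224


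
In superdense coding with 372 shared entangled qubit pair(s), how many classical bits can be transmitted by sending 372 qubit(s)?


Superdense coding allows 2 classical bits per shared entangled pair.
372 pair(s) -> 2 * 372 = 744 classical bits

744


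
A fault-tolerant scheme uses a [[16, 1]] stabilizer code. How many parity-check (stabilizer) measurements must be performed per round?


For an [[n,k]] stabilizer code:
Number of stabilizer generators = n - k
= 16 - 1
= 15

15


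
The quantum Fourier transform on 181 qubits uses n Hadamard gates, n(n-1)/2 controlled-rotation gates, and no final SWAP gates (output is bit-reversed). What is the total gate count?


Hadamard gates: 181
Controlled rotations: n*(n-1)/2 = 181*180/2 = 16290
SWAP gates: 0 (omitted)
Total = 181 + 16290
= 16471

16471


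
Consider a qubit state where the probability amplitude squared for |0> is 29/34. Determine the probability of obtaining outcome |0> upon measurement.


|alpha|^2 = 29/34 = 0.8529
|beta|^2 = 1 - 29/34 = 5/34 = 0.1471
P(|0>) = |alpha|^2 = 0.8529

0.8529


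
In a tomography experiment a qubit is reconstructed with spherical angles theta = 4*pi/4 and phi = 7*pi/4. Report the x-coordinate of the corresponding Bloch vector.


theta = 3.1416, phi = 5.4978
r_x = sin(theta)*cos(phi) = 0.0000 * 0.7071
r_x = 0.0000

0.0000


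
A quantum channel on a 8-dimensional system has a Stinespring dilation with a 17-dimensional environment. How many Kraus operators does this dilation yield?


Tracing out the environment in an orthonormal basis {|i>_E} gives Kraus operators K_i = <i|_E U |0>_E.
Number of Kraus operators = dim(H_env) = d_env
= 17

17


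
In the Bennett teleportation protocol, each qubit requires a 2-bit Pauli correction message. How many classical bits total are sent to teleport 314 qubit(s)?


Quantum teleportation requires 2 classical bits per qubit teleported.
314 qubit(s) -> 2 * 314 = 628 classical bits

628


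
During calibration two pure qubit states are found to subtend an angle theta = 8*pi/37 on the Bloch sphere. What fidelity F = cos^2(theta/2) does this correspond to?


For states separated by angle theta on Bloch sphere:
F = cos^2(theta/2)
theta = 8*pi/37 = 0.6793
theta/2 = 0.3396
cos(theta/2) = 0.9429
F = 0.8890

0.8890


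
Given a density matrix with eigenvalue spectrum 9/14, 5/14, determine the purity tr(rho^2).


tr(rho^2) = sum of eigenvalues squared
= (9/14)^2 + (5/14)^2
= (81 + 25) / 196
= 106/196
= 0.5408

0.5408


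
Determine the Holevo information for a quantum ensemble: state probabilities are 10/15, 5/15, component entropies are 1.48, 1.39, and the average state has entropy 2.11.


chi = S(rho) - sum_i p_i * S(rho_i)
Weighted entropy = 10/15 * 1.48 + 5/15 * 1.39
= 1.4500
chi = 2.11 - 1.4500
= 0.6600

0.6600


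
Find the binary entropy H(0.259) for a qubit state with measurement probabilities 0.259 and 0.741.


S = -p*log2(p) - (1-p)*log2(1-p)
p = 0.2590, 1-p = 0.7410
= -0.2590 * log2(0.2590) - 0.7410 * log2(0.7410)
= -(-0.5048) - (-0.3204)
= 0.8252

0.8252


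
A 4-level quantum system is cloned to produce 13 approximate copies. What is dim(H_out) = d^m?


Output space = H^(tensor 13) where dim(H) = 4
dim = 4^13
= 16 (after 2 factors)
= 64 (after 3 factors)
= 256 (after 4 factors)
= 1024 (after 5 factors)
= 4096 (after 6 factors)
= 16384 (after 7 factors)
= 65536 (after 8 factors)
= 262144 (after 9 factors)
= 1048576 (after 10 factors)
= 4194304 (after 11 factors)
= 16777216 (after 12 factors)
= 67108864 (after 13 factors)
= 67108864

67108864


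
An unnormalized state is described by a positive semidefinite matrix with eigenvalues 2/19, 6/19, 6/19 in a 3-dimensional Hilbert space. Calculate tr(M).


tr(M) = sum of eigenvalues
= 2/19 + 6/19 + 6/19
= 14/19
= 0.7368

0.7368


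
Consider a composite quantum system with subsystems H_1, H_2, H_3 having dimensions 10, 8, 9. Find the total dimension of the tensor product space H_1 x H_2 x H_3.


dim(H_1 x H_2 x H_3) = 10 * 8 * 9
= 80 * 9
= 720

720


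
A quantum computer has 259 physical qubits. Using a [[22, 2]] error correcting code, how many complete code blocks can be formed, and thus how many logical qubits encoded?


Each code block uses 22 physical qubits for 2 logical qubit(s).
Number of complete blocks = floor(259 / 22) = 11
Logical qubits = 11 * 2
= 22

22


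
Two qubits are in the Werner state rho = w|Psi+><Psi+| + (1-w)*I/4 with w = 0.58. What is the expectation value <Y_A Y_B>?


|Psi+> = (|01> + |10>)/sqrt(2)
For the pure Bell state, <Y_A Y_B> = +1 (Bell-state Pauli correlator).
The maximally-mixed part I/4 has tr(I/4 * P tensor P) = 0 for any traceless Pauli P.
So <Y_A Y_B>_rho = w * (+1) + (1 - w) * 0
= 0.58 * (+1)
= 0.5800

0.5800


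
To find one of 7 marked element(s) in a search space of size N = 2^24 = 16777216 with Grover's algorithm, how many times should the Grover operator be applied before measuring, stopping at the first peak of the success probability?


After j Grover iterations the success probability is P(j) = sin^2((2j+1)*theta), where sin(theta) = sqrt(k/N).
N = 2^24 = 16777216, k = 7
sin(theta) = sqrt(k/N) = 0.0006459353787
theta = arcsin(sqrt(k/N)) = 0.0006459354236 rad
P(j) reaches its first maximum when (2j+1)*theta is as close as possible to pi/2, i.e. j = round(pi/(4*theta) - 1/2).
pi/(4*theta) - 1/2 = 1215.4082
(For comparison, the common estimate pi/4 * sqrt(N/k) = 1215.9083; the exact maximiser is used here.)
Optimal iterations = 1215

1215


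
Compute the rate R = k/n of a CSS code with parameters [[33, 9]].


Code rate R = k/n
= 9/33
= 0.2727

0.2727


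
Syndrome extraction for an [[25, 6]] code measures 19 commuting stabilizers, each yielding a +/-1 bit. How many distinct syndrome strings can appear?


Each stabilizer generator gives a binary (+1 or -1) measurement outcome.
With 19 independent generators:
Total syndromes = 2^19
= 524288

524288


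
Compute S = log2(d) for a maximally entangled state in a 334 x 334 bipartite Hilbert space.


For a maximally entangled state in d x d:
S = log2(d) = log2(334)
= 8.3837

8.3837


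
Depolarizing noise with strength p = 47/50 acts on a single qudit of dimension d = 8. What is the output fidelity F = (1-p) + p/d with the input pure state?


F = (1-p) + p/d
= (1 - 0.9400) + 0.9400/8
= 0.0600 + 0.1175
= 0.1775

0.1775


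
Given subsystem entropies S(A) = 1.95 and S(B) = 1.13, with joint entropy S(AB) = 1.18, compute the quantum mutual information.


I(A:B) = S(A) + S(B) - S(AB)
= 1.95 + 1.13 - 1.18
= 1.9000

1.9000


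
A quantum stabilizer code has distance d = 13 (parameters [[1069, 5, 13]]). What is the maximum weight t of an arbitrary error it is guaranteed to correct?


Code parameters: [[1069, 5, 13]], distance d = 13.
Number of correctable errors = floor((d-1)/2)
= floor((13 - 1)/2)
= floor(12/2)
= 6

6


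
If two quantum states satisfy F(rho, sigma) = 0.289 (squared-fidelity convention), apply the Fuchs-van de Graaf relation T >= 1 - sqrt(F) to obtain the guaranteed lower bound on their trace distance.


Fuchs-van de Graaf (squared-fidelity convention): 1 - sqrt(F) <= T <= sqrt(1 - F).
Lower bound: T >= 1 - sqrt(F)
sqrt(F) = sqrt(0.289) = 0.5376
T >= 1 - 0.5376
T >= 0.4624

0.4624


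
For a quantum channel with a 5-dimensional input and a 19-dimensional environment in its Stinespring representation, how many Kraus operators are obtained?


Tracing out the environment in an orthonormal basis {|i>_E} gives Kraus operators K_i = <i|_E U |0>_E.
Number of Kraus operators = dim(H_env) = d_env
= 19

19


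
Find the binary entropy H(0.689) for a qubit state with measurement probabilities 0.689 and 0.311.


S = -p*log2(p) - (1-p)*log2(1-p)
p = 0.6890, 1-p = 0.3110
= -0.6890 * log2(0.6890) - 0.3110 * log2(0.3110)
= -(-0.3703) - (-0.5240)
= 0.8943

0.8943


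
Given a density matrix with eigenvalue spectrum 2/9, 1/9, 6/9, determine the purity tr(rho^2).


tr(rho^2) = sum of eigenvalues squared
= (2/9)^2 + (1/9)^2 + (6/9)^2
= (4 + 1 + 36) / 81
= 41/81
= 0.5062

0.5062


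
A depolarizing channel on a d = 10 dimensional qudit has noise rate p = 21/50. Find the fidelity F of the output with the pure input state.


F = (1-p) + p/d
= (1 - 0.4200) + 0.4200/10
= 0.5800 + 0.0420
= 0.6220

0.6220


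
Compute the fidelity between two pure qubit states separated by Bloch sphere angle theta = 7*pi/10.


For states separated by angle theta on Bloch sphere:
F = cos^2(theta/2)
theta = 7*pi/10 = 2.1991
theta/2 = 1.0996
cos(theta/2) = 0.4540
F = 0.2061

0.2061


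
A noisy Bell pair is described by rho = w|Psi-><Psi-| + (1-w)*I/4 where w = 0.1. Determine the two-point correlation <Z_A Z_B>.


|Psi-> = (|01> - |10>)/sqrt(2)
For the pure Bell state, <Z_A Z_B> = -1 (Bell-state Pauli correlator).
The maximally-mixed part I/4 has tr(I/4 * P tensor P) = 0 for any traceless Pauli P.
So <Z_A Z_B>_rho = w * (-1) + (1 - w) * 0
= 0.1 * (-1)
= -0.1000

-0.1000


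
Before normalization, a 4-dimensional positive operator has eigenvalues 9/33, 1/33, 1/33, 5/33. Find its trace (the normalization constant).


tr(M) = sum of eigenvalues
= 9/33 + 1/33 + 1/33 + 5/33
= 16/33
= 0.4848

0.4848


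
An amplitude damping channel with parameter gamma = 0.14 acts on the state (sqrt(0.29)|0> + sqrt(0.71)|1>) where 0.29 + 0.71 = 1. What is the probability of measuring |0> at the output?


For amplitude damping with parameter gamma on state sqrt(a)|0> + sqrt(b)|1>:
alpha^2 = 0.29, beta^2 = 0.71
P(|0>) = alpha^2 + gamma * beta^2
= 0.29 + 0.14 * 0.71
= 0.29 + 0.0994
= 0.3894

0.3894


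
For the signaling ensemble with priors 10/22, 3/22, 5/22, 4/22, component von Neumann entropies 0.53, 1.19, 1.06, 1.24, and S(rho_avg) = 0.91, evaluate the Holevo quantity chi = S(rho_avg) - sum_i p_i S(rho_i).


chi = S(rho) - sum_i p_i * S(rho_i)
Weighted entropy = 10/22 * 0.53 + 3/22 * 1.19 + 5/22 * 1.06 + 4/22 * 1.24
= 0.8695
chi = 0.91 - 0.8695
= 0.0405

0.0405


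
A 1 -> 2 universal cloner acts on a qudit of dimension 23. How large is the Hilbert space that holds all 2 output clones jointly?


Output space = H^(tensor 2) where dim(H) = 23
dim = 23^2
= 529

529


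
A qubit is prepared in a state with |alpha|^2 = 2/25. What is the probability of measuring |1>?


|alpha|^2 = 2/25 = 0.0800
|beta|^2 = 1 - 2/25 = 23/25 = 0.9200
P(|1>) = |beta|^2 = 0.9200

0.9200


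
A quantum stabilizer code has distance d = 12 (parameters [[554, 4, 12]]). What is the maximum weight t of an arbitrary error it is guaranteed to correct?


Code parameters: [[554, 4, 12]], distance d = 12.
Number of correctable errors = floor((d-1)/2)
= floor((12 - 1)/2)
= floor(11/2)
= 5

5


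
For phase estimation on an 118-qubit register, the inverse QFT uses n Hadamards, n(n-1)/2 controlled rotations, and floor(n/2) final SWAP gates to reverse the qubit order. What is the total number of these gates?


Hadamard gates: 118
Controlled rotations: n*(n-1)/2 = 118*117/2 = 6903
SWAP gates: floor(n/2) = floor(118/2) = 59
Total = 118 + 6903 + 59
= 7080

7080


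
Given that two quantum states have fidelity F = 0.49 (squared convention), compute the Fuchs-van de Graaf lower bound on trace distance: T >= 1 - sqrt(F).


Fuchs-van de Graaf (squared-fidelity convention): 1 - sqrt(F) <= T <= sqrt(1 - F).
Lower bound: T >= 1 - sqrt(F)
sqrt(F) = sqrt(0.49) = 0.7000
T >= 1 - 0.7000
T >= 0.3000

0.3000


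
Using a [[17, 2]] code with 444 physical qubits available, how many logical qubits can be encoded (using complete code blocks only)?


Each code block uses 17 physical qubits for 2 logical qubit(s).
Number of complete blocks = floor(444 / 17) = 26
Logical qubits = 26 * 2
= 52

52


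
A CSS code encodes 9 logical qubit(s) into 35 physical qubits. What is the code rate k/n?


Code rate R = k/n
= 9/35
= 0.2571

0.2571


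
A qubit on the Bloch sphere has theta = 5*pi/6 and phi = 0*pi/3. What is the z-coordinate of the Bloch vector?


theta = 2.6180, phi = 0.0000
r_z = cos(theta) = -0.8660

-0.8660


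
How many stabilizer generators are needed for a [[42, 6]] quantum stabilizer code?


For an [[n,k]] stabilizer code:
Number of stabilizer generators = n - k
= 42 - 6
= 36

36


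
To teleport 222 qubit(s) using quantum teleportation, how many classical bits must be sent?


Quantum teleportation requires 2 classical bits per qubit teleported.
222 qubit(s) -> 2 * 222 = 444 classical bits

444


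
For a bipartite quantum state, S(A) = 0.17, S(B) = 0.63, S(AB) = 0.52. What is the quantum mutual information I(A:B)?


I(A:B) = S(A) + S(B) - S(AB)
= 0.17 + 0.63 - 0.52
= 0.2800

0.2800


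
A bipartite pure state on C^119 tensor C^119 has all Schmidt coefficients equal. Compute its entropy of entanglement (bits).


For a maximally entangled state in d x d:
S = log2(d) = log2(119)
= 6.8948

6.8948


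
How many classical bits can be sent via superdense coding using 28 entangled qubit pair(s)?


Superdense coding allows 2 classical bits per shared entangled pair.
28 pair(s) -> 2 * 28 = 56 classical bits

56


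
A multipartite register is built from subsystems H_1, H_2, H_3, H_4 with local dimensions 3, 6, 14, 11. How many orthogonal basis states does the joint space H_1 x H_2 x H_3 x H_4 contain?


dim(H_1 x H_2 x H_3 x H_4) = 3 * 6 * 14 * 11
= 18 * 14 * 11
= 252 * 11
= 2772

2772


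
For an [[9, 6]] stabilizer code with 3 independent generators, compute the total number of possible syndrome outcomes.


Each stabilizer generator gives a binary (+1 or -1) measurement outcome.
With 3 independent generators:
Total syndromes = 2^3
= 8

8


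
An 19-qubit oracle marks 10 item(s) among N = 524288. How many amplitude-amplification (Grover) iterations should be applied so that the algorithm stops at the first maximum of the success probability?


After j Grover iterations the success probability is P(j) = sin^2((2j+1)*theta), where sin(theta) = sqrt(k/N).
N = 2^19 = 524288, k = 10
sin(theta) = sqrt(k/N) = 0.004367320269
theta = arcsin(sqrt(k/N)) = 0.004367334152 rad
P(j) reaches its first maximum when (2j+1)*theta is as close as possible to pi/2, i.e. j = round(pi/(4*theta) - 1/2).
pi/(4*theta) - 1/2 = 179.3347
(For comparison, the common estimate pi/4 * sqrt(N/k) = 179.8353; the exact maximiser is used here.)
Optimal iterations = 179

179


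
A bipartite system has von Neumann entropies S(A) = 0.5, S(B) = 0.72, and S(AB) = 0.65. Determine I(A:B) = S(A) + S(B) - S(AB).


I(A:B) = S(A) + S(B) - S(AB)
= 0.5 + 0.72 - 0.65
= 0.5700

0.5700


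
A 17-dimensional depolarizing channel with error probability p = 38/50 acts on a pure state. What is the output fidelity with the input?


F = (1-p) + p/d
= (1 - 0.7600) + 0.7600/17
= 0.2400 + 0.0447
= 0.2847

0.2847


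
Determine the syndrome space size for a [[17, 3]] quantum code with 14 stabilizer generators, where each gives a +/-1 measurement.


Each stabilizer generator gives a binary (+1 or -1) measurement outcome.
With 14 independent generators:
Total syndromes = 2^14
= 16384

16384


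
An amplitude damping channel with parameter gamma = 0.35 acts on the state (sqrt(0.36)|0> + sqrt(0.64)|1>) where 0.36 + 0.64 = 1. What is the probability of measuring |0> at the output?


For amplitude damping with parameter gamma on state sqrt(a)|0> + sqrt(b)|1>:
alpha^2 = 0.36, beta^2 = 0.64
P(|0>) = alpha^2 + gamma * beta^2
= 0.36 + 0.35 * 0.64
= 0.36 + 0.2240
= 0.5840

0.5840


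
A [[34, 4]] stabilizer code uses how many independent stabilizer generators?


For an [[n,k]] stabilizer code:
Number of stabilizer generators = n - k
= 34 - 4
= 30

30


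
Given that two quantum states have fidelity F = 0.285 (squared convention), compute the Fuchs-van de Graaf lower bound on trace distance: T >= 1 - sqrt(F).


Fuchs-van de Graaf (squared-fidelity convention): 1 - sqrt(F) <= T <= sqrt(1 - F).
Lower bound: T >= 1 - sqrt(F)
sqrt(F) = sqrt(0.285) = 0.5339
T >= 1 - 0.5339
T >= 0.4661

0.4661


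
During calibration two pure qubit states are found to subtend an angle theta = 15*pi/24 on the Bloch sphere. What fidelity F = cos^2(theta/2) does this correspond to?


For states separated by angle theta on Bloch sphere:
F = cos^2(theta/2)
theta = 15*pi/24 = 1.9635
theta/2 = 0.9817
cos(theta/2) = 0.5556
F = 0.3087

0.3087


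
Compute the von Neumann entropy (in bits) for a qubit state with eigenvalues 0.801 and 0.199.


S = -p*log2(p) - (1-p)*log2(1-p)
p = 0.8010, 1-p = 0.1990
= -0.8010 * log2(0.8010) - 0.1990 * log2(0.1990)
= -(-0.2564) - (-0.4635)
= 0.7199

0.7199


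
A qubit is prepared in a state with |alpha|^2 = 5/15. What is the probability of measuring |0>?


|alpha|^2 = 5/15 = 0.3333
|beta|^2 = 1 - 5/15 = 10/15 = 0.6667
P(|0>) = |alpha|^2 = 0.3333

0.3333


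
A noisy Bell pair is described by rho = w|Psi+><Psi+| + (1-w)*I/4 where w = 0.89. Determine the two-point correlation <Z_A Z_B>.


|Psi+> = (|01> + |10>)/sqrt(2)
For the pure Bell state, <Z_A Z_B> = -1 (Bell-state Pauli correlator).
The maximally-mixed part I/4 has tr(I/4 * P tensor P) = 0 for any traceless Pauli P.
So <Z_A Z_B>_rho = w * (-1) + (1 - w) * 0
= 0.89 * (-1)
= -0.8900

-0.8900


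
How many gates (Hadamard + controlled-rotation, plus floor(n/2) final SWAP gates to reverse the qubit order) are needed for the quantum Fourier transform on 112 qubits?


Hadamard gates: 112
Controlled rotations: n*(n-1)/2 = 112*111/2 = 6216
SWAP gates: floor(n/2) = floor(112/2) = 56
Total = 112 + 6216 + 56
= 6384

6384


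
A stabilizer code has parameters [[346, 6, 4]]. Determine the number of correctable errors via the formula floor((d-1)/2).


Code parameters: [[346, 6, 4]], distance d = 4.
Number of correctable errors = floor((d-1)/2)
= floor((4 - 1)/2)
= floor(3/2)
= 1

1


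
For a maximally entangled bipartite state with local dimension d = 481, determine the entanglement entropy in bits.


For a maximally entangled state in d x d:
S = log2(d) = log2(481)
= 8.9099

8.9099


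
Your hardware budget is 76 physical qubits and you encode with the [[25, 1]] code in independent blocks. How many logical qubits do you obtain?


Each code block uses 25 physical qubits for 1 logical qubit(s).
Number of complete blocks = floor(76 / 25) = 3
Logical qubits = 3 * 1
= 3

3


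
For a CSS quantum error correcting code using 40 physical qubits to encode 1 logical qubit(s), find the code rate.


Code rate R = k/n
= 1/40
= 0.0250

0.0250


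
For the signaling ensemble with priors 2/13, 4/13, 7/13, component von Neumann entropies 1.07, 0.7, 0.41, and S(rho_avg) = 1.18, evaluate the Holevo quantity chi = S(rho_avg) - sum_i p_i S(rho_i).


chi = S(rho) - sum_i p_i * S(rho_i)
Weighted entropy = 2/13 * 1.07 + 4/13 * 0.7 + 7/13 * 0.41
= 0.6008
chi = 1.18 - 0.6008
= 0.5792

0.5792


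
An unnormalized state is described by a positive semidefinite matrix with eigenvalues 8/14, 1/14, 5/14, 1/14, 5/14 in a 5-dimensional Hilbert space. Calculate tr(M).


tr(M) = sum of eigenvalues
= 8/14 + 1/14 + 5/14 + 1/14 + 5/14
= 20/14
= 1.4286

1.4286


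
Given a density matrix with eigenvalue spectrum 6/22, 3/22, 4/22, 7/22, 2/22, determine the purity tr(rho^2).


tr(rho^2) = sum of eigenvalues squared
= (6/22)^2 + (3/22)^2 + (4/22)^2 + (7/22)^2 + (2/22)^2
= (36 + 9 + 16 + 49 + 4) / 484
= 114/484
= 0.2355

0.2355


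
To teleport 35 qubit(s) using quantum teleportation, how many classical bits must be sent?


Quantum teleportation requires 2 classical bits per qubit teleported.
35 qubit(s) -> 2 * 35 = 70 classical bits

70
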